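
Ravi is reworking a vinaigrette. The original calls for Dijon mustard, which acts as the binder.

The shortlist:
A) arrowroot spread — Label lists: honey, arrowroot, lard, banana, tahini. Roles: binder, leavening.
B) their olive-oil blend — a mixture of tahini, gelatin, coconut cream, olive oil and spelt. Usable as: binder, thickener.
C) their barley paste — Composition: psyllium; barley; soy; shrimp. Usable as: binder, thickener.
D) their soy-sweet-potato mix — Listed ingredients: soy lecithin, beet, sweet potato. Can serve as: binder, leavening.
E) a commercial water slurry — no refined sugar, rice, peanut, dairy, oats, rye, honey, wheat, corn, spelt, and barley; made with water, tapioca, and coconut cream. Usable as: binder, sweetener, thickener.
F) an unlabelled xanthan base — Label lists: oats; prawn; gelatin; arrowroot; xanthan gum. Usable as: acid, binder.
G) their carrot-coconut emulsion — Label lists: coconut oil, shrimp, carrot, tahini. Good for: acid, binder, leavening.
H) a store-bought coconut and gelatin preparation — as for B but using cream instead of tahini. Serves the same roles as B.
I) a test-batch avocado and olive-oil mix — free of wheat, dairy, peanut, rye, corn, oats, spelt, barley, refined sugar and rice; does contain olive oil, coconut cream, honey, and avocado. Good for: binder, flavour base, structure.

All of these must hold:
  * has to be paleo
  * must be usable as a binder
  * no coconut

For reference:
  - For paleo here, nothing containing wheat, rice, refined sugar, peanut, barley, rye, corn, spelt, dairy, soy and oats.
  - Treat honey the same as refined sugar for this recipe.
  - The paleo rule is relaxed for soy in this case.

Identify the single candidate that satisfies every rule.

D

A: has honey, so not paleo — out
B: has spelt, so not paleo; has coconut cream, so not coconut-free — no
C: has barley, so not paleo — reject
D: soy is permitted under the paleo carve-out; nothing else excluded — OK
E: has coconut cream, so not coconut-free — reject
F: has oats, so not paleo — out
G: has coconut oil, so not coconut-free — no
H: has cream, so not paleo; has coconut cream, so not coconut-free — reject
I: has honey, so not paleo; has coconut cream, so not coconut-free — out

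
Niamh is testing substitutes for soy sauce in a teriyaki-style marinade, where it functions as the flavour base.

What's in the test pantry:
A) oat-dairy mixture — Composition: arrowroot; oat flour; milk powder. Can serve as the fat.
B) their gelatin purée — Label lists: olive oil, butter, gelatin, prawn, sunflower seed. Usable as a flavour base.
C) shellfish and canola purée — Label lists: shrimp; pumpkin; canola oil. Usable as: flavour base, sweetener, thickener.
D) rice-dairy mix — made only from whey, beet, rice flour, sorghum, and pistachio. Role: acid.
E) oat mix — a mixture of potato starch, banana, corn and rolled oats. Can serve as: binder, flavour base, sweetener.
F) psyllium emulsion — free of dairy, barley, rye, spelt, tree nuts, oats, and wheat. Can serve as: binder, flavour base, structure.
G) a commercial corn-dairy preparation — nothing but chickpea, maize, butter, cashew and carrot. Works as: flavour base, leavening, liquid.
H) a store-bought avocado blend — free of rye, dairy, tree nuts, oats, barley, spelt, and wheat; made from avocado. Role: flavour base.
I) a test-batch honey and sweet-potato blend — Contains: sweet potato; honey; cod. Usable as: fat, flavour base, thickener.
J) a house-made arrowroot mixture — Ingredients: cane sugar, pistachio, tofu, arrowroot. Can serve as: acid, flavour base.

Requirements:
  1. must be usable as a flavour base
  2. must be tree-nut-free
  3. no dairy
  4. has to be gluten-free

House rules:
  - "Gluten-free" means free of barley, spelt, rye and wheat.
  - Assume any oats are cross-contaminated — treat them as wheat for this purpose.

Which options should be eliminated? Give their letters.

A, B, D, E, G, J

A: not usable as a flavour base; has oat flour, so not gluten-free (and 1 more) — out
B: has butter, so not dairy-free — reject
C: only shrimp, pumpkin, and canola oil; none excluded — OK
D: not usable as a flavour base; has whey, so not dairy-free (and 1 more) — reject
E: has rolled oats, so not gluten-free — reject
F: gluten-free, no dairy — valid
G: has butter, so not dairy-free; has cashew, so not tree-nut-free — no
H: nothing on the exclusion list — keep
I: nothing on the exclusion list — OK
J: has pistachio, so not tree-nut-free — no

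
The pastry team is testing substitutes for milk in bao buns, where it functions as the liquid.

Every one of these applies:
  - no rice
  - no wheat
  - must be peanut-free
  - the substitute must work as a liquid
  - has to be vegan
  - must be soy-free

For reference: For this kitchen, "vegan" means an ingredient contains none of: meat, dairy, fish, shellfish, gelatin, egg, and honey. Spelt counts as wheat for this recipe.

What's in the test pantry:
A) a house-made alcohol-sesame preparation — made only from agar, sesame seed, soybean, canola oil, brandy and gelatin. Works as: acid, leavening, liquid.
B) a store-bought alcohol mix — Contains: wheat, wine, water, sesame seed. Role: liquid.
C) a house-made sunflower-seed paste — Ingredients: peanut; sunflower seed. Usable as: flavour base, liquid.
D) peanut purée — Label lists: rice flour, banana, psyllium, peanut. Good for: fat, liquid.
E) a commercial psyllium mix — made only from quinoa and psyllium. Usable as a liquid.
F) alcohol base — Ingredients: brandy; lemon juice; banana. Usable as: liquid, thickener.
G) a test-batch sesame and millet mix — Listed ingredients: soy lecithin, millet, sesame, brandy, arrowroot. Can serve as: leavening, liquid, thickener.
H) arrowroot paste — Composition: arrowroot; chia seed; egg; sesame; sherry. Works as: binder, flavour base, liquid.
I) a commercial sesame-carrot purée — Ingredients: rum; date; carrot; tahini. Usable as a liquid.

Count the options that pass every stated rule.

A: has gelatin, so not vegan; has soybean, so not soy-free — out
B: has wheat, so not wheat-free — no
C: has peanut, so not peanut-free — out
D: has peanut, so not peanut-free; has rice flour, so not rice-free — reject
E: only quinoa and psyllium; none excluded — OK
F: all constraints satisfied — keep
G: has soy lecithin, so not soy-free — no
H: has egg, so not vegan — reject
I: rum and tahini etc. — none of it excluded — OK

3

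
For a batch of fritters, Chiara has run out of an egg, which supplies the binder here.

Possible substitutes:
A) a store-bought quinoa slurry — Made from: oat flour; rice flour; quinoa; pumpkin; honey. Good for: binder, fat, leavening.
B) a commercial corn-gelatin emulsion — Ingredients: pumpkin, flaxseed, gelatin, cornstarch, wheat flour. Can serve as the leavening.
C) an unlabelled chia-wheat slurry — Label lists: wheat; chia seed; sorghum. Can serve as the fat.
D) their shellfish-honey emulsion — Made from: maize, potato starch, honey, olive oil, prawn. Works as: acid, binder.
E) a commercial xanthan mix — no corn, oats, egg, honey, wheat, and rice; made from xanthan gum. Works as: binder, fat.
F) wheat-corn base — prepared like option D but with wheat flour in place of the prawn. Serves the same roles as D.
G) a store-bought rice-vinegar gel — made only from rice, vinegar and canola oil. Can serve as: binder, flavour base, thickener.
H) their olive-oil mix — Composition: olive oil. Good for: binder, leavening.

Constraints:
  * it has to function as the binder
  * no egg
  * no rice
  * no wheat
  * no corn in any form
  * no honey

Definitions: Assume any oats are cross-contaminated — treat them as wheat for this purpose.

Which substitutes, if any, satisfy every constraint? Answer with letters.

A: has rice flour, so not rice-free; has oat flour, so not wheat-free (and 1 more) — out
B: not usable as a binder; has cornstarch, so not corn-free (and 1 more) — reject
C: not usable as a binder; has wheat, so not wheat-free — out
D: has maize, so not corn-free; has honey, so not honey-free — reject
E: works as a binder, no honey, no corn — OK
F: has maize, so not corn-free; has wheat flour, so not wheat-free (and 1 more) — no
G: has rice, so not rice-free — reject
H: no egg, no rice — valid

E, H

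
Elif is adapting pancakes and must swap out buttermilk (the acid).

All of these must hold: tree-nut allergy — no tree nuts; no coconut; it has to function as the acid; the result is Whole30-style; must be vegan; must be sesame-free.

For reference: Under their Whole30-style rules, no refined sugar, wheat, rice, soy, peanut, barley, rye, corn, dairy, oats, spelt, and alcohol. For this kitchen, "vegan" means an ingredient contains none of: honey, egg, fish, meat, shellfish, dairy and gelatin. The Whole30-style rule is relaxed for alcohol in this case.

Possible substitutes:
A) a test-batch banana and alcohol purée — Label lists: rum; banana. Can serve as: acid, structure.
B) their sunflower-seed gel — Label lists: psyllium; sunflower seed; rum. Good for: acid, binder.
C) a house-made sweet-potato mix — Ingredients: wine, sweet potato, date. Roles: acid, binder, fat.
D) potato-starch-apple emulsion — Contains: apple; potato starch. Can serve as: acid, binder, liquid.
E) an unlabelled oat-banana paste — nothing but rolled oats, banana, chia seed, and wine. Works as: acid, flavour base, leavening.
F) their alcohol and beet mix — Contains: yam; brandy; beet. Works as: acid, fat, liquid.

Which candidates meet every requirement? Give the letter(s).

A: alcohol is permitted under the Whole30-style carve-out; nothing else excluded — OK
B: alcohol is permitted under the Whole30-style carve-out; nothing else excluded — keep
C: alcohol is permitted under the Whole30-style carve-out; nothing else excluded — OK
D: works as an acid, Whole30-style, vegan — keep
E: has rolled oats, so not Whole30-style — out
F: alcohol is permitted under the Whole30-style carve-out; nothing else excluded — OK

A, B, C, D, F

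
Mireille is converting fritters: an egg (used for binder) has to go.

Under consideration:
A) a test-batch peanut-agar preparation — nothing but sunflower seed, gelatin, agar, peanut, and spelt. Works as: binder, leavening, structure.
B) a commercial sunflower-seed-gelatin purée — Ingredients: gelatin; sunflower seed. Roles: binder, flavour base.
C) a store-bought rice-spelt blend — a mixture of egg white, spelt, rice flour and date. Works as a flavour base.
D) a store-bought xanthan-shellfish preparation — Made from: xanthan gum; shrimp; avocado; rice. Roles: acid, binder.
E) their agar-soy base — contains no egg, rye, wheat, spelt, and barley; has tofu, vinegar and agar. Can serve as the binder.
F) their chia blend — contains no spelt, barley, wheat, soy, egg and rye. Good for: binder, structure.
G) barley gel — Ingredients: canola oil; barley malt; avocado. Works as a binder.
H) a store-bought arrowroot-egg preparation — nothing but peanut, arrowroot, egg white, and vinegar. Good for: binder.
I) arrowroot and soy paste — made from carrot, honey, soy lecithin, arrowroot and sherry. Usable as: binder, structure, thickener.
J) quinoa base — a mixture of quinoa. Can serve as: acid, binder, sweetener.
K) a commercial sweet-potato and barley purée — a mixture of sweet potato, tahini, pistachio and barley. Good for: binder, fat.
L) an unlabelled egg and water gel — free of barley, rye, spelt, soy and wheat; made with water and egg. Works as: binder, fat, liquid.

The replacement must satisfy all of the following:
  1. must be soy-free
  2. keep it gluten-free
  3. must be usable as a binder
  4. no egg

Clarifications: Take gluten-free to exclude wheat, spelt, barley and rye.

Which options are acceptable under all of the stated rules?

B, D, F, J

A: has spelt, so not gluten-free — reject
B: only gelatin and sunflower seed; none excluded — valid
C: not usable as a binder; has spelt, so not gluten-free (and 1 more) — no
D: every rule checks out — valid
E: has tofu, so not soy-free — no
F: every rule checks out — keep
G: has barley malt, so not gluten-free — out
H: has egg white, so not egg-free — reject
I: has soy lecithin, so not soy-free — out
J: works as a binder, no egg, gluten-free — valid
K: has barley, so not gluten-free — out
L: has egg, so not egg-free — reject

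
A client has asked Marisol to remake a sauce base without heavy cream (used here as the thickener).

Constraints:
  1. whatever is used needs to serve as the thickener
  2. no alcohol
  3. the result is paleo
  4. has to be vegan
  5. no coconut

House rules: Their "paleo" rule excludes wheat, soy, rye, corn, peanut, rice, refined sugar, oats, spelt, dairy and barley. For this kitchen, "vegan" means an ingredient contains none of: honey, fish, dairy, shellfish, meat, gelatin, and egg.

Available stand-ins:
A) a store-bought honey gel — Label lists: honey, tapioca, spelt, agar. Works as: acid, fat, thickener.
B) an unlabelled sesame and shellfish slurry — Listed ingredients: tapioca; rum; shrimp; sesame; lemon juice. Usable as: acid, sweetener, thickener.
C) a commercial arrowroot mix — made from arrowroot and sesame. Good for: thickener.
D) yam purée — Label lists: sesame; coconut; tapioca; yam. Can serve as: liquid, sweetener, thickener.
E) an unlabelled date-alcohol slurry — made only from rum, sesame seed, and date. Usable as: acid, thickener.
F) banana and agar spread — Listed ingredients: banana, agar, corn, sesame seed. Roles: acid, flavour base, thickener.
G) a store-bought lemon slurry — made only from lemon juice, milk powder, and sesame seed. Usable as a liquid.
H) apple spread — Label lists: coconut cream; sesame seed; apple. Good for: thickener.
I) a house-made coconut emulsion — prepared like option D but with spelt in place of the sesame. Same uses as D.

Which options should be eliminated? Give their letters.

A, B, D, E, F, G, H, I

A: has spelt, so not paleo; has honey, so not vegan — no
B: has shrimp, so not vegan; has rum, so not alcohol-free — no
C: nothing on the exclusion list — OK
D: has coconut, so not coconut-free — reject
E: has rum, so not alcohol-free — reject
F: has corn, so not paleo — out
G: not usable as a thickener; has milk powder, so not paleo (and 1 more) — reject
H: has coconut cream, so not coconut-free — reject
I: has spelt, so not paleo; has coconut, so not coconut-free — no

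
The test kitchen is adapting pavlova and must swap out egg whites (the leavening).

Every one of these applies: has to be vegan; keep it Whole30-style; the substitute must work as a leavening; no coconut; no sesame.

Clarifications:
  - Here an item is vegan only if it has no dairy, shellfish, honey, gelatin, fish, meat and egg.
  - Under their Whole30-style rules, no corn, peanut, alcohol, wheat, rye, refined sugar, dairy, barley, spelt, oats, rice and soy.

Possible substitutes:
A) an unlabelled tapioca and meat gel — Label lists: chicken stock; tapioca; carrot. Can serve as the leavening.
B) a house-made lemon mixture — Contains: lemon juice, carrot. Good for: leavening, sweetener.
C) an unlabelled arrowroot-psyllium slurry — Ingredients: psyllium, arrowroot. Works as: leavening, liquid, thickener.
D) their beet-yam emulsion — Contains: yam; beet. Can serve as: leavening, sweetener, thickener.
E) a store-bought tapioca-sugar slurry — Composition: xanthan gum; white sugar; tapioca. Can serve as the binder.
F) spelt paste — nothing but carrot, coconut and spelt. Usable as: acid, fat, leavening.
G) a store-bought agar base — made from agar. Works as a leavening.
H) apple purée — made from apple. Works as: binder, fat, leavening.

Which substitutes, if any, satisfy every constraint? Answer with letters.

A: has chicken stock, so not vegan — reject
B: nothing on the exclusion list — OK
C: works as a leavening, vegan, no sesame — OK
D: works as a leavening, no coconut, no sesame — keep
E: not usable as a leavening; has white sugar, so not Whole30-style — no
F: has spelt, so not Whole30-style; has coconut, so not coconut-free — no
G: only agar; none excluded — keep
H: works as a leavening, no coconut, Whole30-style — valid

B, C, D, G, H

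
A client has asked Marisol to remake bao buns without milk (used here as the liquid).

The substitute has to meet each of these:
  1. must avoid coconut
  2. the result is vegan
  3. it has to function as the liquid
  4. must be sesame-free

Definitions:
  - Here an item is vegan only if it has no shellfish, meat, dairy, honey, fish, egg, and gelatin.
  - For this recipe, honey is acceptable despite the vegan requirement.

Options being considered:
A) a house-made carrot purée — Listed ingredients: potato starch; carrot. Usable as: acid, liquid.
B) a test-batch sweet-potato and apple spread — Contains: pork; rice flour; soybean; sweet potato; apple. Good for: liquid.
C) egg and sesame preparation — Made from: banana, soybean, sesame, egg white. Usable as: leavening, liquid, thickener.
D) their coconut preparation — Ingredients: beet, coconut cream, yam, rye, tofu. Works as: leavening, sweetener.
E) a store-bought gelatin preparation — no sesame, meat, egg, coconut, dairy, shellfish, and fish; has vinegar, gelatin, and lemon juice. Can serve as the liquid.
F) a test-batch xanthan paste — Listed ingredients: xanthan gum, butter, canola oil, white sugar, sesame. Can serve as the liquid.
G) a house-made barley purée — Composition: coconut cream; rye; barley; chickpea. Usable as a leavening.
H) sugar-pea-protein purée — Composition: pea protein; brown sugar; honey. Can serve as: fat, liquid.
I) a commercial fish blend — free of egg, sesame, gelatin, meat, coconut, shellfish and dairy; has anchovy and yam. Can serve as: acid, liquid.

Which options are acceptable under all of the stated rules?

A, H

A: no sesame, no coconut — OK
B: has pork, so not vegan — no
C: has egg white, so not vegan; has sesame, so not sesame-free — no
D: not usable as a liquid; has coconut cream, so not coconut-free — out
E: has gelatin, so not vegan — no
F: has butter, so not vegan; has sesame, so not sesame-free — no
G: not usable as a liquid; has coconut cream, so not coconut-free — reject
H: honey is permitted under the vegan carve-out; nothing else excluded — OK
I: has anchovy, so not vegan — reject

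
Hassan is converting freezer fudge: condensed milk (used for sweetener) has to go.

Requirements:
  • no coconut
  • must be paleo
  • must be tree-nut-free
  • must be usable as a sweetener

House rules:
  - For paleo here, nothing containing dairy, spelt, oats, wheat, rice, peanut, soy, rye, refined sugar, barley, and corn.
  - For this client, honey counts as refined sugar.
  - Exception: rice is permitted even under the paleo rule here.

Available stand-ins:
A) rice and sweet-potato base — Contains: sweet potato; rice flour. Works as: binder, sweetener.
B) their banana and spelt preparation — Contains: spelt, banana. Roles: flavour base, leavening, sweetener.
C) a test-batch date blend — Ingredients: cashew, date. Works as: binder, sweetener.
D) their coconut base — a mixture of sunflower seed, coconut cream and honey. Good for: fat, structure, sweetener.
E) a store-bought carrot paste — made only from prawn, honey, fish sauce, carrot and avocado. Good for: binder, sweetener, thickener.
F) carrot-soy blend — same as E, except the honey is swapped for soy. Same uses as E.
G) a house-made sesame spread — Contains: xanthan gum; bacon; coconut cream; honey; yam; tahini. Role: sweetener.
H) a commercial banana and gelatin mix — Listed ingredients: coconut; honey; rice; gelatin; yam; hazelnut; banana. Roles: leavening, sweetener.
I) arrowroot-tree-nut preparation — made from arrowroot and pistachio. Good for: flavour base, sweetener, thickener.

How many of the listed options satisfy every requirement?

1

A: rice is permitted under the paleo carve-out; nothing else excluded — OK
B: has spelt, so not paleo — reject
C: has cashew, so not tree-nut-free — no
D: has honey, so not paleo; has coconut cream, so not coconut-free — reject
E: has honey, so not paleo — no
F: has soy, so not paleo — no
G: has honey, so not paleo; has coconut cream, so not coconut-free — no
H: has honey, so not paleo; has hazelnut, so not tree-nut-free (and 1 more) — out
I: has pistachio, so not tree-nut-free — out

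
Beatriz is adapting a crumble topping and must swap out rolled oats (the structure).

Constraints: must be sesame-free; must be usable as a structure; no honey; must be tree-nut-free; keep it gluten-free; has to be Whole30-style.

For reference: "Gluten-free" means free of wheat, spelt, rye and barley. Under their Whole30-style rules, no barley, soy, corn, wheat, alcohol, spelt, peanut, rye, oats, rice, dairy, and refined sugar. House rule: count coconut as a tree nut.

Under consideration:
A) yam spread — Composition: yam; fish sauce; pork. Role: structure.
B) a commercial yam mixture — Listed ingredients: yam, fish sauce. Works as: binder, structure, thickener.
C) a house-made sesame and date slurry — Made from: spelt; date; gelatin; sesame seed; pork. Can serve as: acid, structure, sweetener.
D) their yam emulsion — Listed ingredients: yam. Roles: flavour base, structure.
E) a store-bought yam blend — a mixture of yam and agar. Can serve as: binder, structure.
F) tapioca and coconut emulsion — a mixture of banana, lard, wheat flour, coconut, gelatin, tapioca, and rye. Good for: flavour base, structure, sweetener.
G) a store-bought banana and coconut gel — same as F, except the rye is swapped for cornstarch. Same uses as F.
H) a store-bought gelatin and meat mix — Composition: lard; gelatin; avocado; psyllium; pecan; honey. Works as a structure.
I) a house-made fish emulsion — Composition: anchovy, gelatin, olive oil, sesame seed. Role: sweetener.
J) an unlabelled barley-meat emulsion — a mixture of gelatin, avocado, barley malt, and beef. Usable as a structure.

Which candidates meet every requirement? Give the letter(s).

A, B, D, E

A: only fish sauce, pork, and yam; none excluded — keep
B: every rule checks out — keep
C: has spelt, so not gluten-free; has spelt, so not Whole30-style (and 1 more) — out
D: only yam; none excluded — keep
E: works as a structure, no honey, gluten-free — valid
F: has rye, so not gluten-free; has rye, so not Whole30-style (and 1 more) — reject
G: has wheat flour, so not gluten-free; has cornstarch, so not Whole30-style (and 1 more) — out
H: has honey, so not honey-free; has pecan, so not tree-nut-free — out
I: not usable as a structure; has sesame seed, so not sesame-free — reject
J: has barley malt, so not gluten-free; has barley malt, so not Whole30-style — out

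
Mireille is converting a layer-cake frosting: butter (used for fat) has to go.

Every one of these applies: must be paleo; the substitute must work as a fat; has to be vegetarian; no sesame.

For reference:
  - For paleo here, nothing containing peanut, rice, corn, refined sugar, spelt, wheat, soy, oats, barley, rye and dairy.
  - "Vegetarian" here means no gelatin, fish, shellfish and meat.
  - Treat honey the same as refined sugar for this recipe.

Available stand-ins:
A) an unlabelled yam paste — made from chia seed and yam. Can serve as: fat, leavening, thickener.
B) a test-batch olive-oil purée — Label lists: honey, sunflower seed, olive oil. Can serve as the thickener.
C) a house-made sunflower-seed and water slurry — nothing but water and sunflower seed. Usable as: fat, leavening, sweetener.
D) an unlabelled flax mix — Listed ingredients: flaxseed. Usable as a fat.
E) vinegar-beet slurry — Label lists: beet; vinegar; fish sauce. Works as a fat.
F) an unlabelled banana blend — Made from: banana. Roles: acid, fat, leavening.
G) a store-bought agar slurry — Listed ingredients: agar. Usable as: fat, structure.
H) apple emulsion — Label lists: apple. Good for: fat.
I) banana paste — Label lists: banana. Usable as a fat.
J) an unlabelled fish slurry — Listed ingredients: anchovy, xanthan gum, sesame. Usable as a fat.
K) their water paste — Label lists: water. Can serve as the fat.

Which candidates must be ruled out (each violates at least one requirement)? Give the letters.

A: all constraints satisfied — keep
B: not usable as a fat; has honey, so not paleo — out
C: all constraints satisfied — valid
D: works as a fat, vegetarian, no sesame — keep
E: has fish sauce, so not vegetarian — no
F: paleo, no sesame — OK
G: all constraints satisfied — keep
H: all constraints satisfied — keep
I: only banana; none excluded — valid
J: has anchovy, so not vegetarian; has sesame, so not sesame-free — no
K: every rule checks out — keep

B, E, J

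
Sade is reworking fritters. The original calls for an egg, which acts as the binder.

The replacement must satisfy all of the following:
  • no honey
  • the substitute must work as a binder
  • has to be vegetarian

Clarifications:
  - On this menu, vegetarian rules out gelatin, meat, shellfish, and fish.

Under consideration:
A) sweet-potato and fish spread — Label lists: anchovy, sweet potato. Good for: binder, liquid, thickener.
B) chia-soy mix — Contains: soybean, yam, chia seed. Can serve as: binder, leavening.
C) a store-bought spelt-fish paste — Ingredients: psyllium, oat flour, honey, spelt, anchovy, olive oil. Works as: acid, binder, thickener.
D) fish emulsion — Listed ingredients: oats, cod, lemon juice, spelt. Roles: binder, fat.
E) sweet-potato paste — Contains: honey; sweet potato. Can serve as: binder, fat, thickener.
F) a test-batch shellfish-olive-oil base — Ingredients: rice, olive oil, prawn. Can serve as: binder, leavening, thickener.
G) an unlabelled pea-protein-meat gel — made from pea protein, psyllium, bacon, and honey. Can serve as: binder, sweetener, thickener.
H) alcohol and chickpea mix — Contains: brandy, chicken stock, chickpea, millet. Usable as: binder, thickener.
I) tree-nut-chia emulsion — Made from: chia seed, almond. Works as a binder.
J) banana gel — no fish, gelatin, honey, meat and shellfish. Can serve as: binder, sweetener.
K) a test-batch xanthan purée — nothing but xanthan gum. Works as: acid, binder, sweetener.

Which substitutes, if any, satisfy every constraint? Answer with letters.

B, I, J, K

A: has anchovy, so not vegetarian — reject
B: vegetarian, no honey — valid
C: has anchovy, so not vegetarian; has honey, so not honey-free — out
D: has cod, so not vegetarian — no
E: has honey, so not honey-free — reject
F: has prawn, so not vegetarian — no
G: has bacon, so not vegetarian; has honey, so not honey-free — no
H: has chicken stock, so not vegetarian — no
I: works as a binder, vegetarian, no honey — valid
J: works as a binder, vegetarian, no honey — OK
K: every rule checks out — OK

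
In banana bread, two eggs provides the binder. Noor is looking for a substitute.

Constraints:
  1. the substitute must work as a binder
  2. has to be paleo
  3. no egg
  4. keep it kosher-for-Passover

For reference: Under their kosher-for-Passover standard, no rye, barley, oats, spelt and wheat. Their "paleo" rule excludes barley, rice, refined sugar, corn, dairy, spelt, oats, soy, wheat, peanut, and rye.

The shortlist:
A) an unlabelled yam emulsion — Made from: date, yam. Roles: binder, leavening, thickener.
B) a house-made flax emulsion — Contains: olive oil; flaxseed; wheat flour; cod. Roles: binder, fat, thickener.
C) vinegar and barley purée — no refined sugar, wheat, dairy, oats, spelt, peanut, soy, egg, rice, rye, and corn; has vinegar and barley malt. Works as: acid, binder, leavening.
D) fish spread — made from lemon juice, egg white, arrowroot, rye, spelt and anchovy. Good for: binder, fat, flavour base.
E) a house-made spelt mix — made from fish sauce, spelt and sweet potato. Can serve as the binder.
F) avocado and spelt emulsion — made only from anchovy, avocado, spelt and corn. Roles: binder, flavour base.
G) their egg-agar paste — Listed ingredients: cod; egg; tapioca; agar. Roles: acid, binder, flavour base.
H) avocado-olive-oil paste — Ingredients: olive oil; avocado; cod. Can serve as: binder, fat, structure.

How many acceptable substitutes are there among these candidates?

2

A: only date and yam; none excluded — keep
B: has wheat flour, so not kosher-for-Passover; has wheat flour, so not paleo — out
C: has barley malt, so not kosher-for-Passover; has barley malt, so not paleo — out
D: has rye, so not kosher-for-Passover; has rye, so not paleo (and 1 more) — no
E: has spelt, so not kosher-for-Passover; has spelt, so not paleo — out
F: has spelt, so not kosher-for-Passover; has corn, so not paleo — no
G: has egg, so not egg-free — no
H: nothing on the exclusion list — valid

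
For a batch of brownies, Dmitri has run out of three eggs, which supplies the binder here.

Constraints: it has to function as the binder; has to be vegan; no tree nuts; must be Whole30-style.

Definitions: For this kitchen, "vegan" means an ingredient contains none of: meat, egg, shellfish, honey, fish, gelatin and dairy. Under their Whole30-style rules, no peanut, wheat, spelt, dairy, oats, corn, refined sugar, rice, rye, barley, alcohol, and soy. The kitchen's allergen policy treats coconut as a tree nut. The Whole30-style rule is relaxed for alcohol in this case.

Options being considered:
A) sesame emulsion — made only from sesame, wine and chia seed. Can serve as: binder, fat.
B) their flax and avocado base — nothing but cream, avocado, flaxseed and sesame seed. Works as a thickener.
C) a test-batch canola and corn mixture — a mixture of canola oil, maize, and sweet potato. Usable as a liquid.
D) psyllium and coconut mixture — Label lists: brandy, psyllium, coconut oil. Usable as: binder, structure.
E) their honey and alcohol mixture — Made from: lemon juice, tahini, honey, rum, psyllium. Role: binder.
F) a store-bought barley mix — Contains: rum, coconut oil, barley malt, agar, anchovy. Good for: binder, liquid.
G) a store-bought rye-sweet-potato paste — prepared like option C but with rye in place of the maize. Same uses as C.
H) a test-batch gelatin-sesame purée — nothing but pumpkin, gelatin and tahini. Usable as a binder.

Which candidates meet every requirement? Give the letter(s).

A

A: alcohol is permitted under the Whole30-style carve-out; nothing else excluded — OK
B: not usable as a binder; has cream, so not vegan (and 1 more) — reject
C: not usable as a binder; has maize, so not Whole30-style — reject
D: has coconut oil, so not tree-nut-free — out
E: has honey, so not vegan — out
F: has anchovy, so not vegan; has barley malt, so not Whole30-style (and 1 more) — reject
G: not usable as a binder; has rye, so not Whole30-style — out
H: has gelatin, so not vegan — reject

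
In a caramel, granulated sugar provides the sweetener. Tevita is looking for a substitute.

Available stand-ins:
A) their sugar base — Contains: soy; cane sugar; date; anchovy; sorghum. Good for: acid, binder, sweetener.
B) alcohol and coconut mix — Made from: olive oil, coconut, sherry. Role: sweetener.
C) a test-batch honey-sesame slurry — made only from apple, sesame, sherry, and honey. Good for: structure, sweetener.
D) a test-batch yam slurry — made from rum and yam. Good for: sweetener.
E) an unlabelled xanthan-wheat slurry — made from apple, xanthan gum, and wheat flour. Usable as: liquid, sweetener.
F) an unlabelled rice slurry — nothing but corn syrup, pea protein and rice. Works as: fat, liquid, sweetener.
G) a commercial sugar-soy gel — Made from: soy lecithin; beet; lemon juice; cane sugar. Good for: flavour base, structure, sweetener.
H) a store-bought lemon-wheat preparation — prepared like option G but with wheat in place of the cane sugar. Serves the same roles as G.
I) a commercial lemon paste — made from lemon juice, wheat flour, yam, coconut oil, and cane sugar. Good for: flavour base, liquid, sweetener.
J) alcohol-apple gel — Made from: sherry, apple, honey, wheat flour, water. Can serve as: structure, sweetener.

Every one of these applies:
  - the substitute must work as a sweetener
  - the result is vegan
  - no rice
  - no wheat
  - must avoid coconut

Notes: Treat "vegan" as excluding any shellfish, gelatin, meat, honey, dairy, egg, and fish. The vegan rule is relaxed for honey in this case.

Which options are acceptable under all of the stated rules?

A: has anchovy, so not vegan — out
B: has coconut, so not coconut-free — reject
C: honey is permitted under the vegan carve-out; nothing else excluded — OK
D: nothing on the exclusion list — keep
E: has wheat flour, so not wheat-free — out
F: has rice, so not rice-free — reject
G: vegan, no coconut — keep
H: has wheat, so not wheat-free — no
I: has coconut oil, so not coconut-free; has wheat flour, so not wheat-free — reject
J: has wheat flour, so not wheat-free — reject

C, D, G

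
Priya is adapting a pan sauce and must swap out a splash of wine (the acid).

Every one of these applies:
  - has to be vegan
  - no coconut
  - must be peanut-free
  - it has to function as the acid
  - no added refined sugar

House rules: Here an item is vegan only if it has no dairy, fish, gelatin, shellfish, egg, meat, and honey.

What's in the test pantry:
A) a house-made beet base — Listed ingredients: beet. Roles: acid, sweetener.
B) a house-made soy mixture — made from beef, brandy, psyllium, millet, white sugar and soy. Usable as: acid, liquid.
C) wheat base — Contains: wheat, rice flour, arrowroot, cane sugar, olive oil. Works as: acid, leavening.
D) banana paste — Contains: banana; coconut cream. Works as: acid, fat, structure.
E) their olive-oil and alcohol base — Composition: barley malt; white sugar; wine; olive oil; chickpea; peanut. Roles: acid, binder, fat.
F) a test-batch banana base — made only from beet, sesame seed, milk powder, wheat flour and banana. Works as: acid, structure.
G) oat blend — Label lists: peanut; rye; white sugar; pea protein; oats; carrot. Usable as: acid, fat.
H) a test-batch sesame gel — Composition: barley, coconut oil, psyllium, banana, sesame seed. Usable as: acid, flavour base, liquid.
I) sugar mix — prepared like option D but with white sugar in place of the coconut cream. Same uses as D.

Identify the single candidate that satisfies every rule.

A

A: all constraints satisfied — valid
B: has beef, so not vegan; has white sugar, so not no-added-sugar — reject
C: has cane sugar, so not no-added-sugar — no
D: has coconut cream, so not coconut-free — reject
E: has white sugar, so not no-added-sugar; has peanut, so not peanut-free — no
F: has milk powder, so not vegan — no
G: has white sugar, so not no-added-sugar; has peanut, so not peanut-free — reject
H: has coconut oil, so not coconut-free — out
I: has white sugar, so not no-added-sugar — out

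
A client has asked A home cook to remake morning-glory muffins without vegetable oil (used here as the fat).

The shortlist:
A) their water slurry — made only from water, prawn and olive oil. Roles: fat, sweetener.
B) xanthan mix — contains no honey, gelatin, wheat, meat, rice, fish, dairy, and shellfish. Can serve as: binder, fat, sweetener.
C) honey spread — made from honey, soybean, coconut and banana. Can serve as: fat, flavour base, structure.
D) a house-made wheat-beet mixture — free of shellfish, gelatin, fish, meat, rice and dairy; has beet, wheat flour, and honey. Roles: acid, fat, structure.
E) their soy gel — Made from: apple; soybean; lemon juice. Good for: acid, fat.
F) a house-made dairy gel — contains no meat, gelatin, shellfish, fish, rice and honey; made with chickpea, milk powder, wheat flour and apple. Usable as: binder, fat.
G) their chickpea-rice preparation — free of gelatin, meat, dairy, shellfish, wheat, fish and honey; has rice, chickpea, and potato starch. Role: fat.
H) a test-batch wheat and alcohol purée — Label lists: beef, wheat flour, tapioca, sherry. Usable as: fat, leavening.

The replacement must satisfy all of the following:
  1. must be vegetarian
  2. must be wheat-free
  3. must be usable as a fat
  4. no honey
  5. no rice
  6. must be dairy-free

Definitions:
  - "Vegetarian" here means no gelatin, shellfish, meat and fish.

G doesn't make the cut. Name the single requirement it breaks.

usable as a fat: satisfied
vegetarian: satisfied
honey-free: satisfied
wheat-free: satisfied
dairy-free: satisfied
rice-free: has rice — fails

rice-free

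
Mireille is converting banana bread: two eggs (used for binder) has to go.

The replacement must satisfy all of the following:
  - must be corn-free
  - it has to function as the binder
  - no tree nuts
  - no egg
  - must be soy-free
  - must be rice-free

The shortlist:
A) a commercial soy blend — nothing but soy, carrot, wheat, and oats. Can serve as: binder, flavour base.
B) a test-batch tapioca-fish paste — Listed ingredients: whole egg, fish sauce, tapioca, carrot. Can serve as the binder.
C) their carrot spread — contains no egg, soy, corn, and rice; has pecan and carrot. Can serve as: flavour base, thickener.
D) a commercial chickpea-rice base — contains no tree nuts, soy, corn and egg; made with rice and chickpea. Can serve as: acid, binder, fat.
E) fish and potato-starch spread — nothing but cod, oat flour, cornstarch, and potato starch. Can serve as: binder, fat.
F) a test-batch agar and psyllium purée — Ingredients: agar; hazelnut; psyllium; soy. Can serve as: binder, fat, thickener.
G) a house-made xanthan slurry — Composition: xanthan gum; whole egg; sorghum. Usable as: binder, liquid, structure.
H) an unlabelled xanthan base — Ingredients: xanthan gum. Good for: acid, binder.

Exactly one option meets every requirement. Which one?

A: has soy, so not soy-free — out
B: has whole egg, so not egg-free — out
C: not usable as a binder; has pecan, so not tree-nut-free — out
D: has rice, so not rice-free — no
E: has cornstarch, so not corn-free — out
F: has soy, so not soy-free; has hazelnut, so not tree-nut-free — no
G: has whole egg, so not egg-free — reject
H: works as a binder, no egg, no corn — keep

H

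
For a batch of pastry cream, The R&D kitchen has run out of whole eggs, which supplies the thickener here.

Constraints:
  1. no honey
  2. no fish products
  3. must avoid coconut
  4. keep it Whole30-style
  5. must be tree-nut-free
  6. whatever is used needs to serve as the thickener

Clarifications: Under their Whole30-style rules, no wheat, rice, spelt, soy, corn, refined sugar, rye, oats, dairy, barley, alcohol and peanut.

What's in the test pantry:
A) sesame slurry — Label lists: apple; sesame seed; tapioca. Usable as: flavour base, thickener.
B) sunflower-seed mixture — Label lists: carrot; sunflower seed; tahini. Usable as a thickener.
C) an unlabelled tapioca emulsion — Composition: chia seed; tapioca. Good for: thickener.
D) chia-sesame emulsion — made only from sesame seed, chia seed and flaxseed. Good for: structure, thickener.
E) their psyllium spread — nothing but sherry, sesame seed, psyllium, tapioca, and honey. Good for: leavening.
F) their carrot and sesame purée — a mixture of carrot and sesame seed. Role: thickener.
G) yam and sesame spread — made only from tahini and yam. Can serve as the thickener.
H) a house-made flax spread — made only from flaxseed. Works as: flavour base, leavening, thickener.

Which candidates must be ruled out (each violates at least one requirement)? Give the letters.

A: nothing on the exclusion list — keep
B: only tahini, sunflower seed and carrot; none excluded — valid
C: no coconut, no honey — keep
D: only sesame seed, flaxseed, and chia seed; none excluded — keep
E: not usable as a thickener; has sherry, so not Whole30-style (and 1 more) — out
F: only sesame seed and carrot; none excluded — OK
G: no fish, no honey — valid
H: only flaxseed; none excluded — OK

E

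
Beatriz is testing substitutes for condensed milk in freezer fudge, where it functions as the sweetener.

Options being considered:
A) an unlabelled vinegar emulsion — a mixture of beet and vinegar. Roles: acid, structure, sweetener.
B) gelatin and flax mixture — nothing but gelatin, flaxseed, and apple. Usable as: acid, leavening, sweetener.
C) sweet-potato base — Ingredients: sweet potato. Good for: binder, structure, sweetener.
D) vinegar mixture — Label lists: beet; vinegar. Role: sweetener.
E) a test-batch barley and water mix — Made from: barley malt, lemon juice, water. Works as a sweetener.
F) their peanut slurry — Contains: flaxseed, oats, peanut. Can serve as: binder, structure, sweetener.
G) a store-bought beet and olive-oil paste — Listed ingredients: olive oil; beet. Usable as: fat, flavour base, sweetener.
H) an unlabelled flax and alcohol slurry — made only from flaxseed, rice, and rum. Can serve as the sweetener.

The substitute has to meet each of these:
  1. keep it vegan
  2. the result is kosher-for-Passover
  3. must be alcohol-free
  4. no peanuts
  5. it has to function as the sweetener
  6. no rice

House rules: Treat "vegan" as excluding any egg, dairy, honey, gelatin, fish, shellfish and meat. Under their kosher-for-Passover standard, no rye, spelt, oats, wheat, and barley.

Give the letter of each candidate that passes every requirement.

A: no alcohol, kosher-for-Passover — keep
B: has gelatin, so not vegan — out
C: only sweet potato; none excluded — keep
D: only beet and vinegar; none excluded — valid
E: has barley malt, so not kosher-for-Passover — reject
F: has oats, so not kosher-for-Passover; has peanut, so not peanut-free — out
G: no peanut, vegan — OK
H: has rice, so not rice-free; has rum, so not alcohol-free — reject

A, C, D, G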